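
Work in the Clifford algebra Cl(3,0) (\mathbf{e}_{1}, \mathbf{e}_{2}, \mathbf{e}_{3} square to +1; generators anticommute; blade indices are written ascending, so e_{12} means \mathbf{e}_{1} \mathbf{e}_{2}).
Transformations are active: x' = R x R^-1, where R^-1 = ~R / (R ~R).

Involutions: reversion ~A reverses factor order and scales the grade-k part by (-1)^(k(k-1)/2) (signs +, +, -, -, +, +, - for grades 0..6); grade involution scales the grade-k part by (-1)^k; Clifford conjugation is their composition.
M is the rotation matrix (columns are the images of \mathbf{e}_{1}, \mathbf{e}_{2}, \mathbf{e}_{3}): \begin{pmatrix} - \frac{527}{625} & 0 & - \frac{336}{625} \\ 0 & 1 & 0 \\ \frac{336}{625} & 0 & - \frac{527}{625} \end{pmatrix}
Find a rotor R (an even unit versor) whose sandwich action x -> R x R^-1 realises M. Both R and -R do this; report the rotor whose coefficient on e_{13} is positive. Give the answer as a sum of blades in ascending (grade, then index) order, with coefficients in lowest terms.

Method: write R = a + b12*e_{12} + b13*e_{13} + b23*e_{23} with a^2 + b12^2 + b13^2 + b23^2 = 1 (so R^-1 = ~R). Expanding the columns R e_j ~R gives tr M = 4a^2 - 1 and, from the antisymmetric part, M21 - M12 = -4a*b12, M13 - M31 = 4a*b13, M32 - M23 = -4a*b23.
Here tr M = -\frac{429}{625}, so a^2 = (1 + tr M)/4 = \frac{49}{625} and a = ±\frac{7}{25}. Taking a = \frac{7}{25}: M21 - M12 = 0, M13 - M31 = -\frac{672}{625}, M32 - M23 = 0, giving b12 = 0, b13 = -\frac{24}{25}, b23 = 0, i.e. R = \frac{7}{25} - \frac{24}{25} e_{13}.
Its e_{13} coefficient is negative, so report the other preimage -R.
Answer: -\frac{7}{25} + \frac{24}{25} e_{13}. Note: both R and -R realise this M (trace -\frac{429}{625}); the covering map identifies them, and the e_{13}-coefficient sign is the tie-breaker.


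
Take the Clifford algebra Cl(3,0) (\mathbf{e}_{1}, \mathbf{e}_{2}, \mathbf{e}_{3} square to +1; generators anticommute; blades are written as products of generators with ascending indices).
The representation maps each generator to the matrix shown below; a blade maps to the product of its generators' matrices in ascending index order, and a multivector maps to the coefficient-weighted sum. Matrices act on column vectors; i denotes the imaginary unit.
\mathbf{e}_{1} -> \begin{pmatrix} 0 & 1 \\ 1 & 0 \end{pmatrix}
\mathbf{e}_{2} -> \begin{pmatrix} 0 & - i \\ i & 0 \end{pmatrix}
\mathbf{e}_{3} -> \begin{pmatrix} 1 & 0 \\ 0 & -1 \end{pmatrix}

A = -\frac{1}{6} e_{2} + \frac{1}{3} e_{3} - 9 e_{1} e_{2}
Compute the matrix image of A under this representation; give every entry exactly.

Bivector images (products of the table entries): rho(e_{1} e_{2}) = rho(\mathbf{e}_{1})rho(\mathbf{e}_{2}) = \begin{pmatrix} i & 0 \\ 0 & - i \end{pmatrix}.
M = (-\frac{1}{6})*rho(e_{2}) + (\frac{1}{3})*rho(e_{3}) + (-9)*rho(e_{1} e_{2}), summed entrywise:
Answer: \begin{pmatrix} \frac{1}{3} - 9 i & \frac{i}{6} \\ - \frac{i}{6} & - \frac{1}{3} + 9 i \end{pmatrix}


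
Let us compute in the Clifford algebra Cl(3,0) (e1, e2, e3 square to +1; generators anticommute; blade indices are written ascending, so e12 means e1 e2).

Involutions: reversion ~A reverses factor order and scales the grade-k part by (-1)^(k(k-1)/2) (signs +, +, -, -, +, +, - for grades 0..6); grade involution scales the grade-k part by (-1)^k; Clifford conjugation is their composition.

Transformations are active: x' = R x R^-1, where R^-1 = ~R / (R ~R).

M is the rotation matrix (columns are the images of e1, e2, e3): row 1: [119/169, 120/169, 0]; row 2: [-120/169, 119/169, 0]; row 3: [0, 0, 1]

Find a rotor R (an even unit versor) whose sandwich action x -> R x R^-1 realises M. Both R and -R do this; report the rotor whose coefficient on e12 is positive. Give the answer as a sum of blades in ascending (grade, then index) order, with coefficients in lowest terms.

Method: write R = a + b12*e12 + b13*e13 + b23*e23 with a^2 + b12^2 + b13^2 + b23^2 = 1 (so R^-1 = ~R). Expanding the columns R e_j ~R gives tr M = 4a^2 - 1 and, from the antisymmetric part, M21 - M12 = -4a*b12, M13 - M31 = 4a*b13, M32 - M23 = -4a*b23.
Here tr M = 407/169, so a^2 = (1 + tr M)/4 = 144/169 and a = ±12/13. Taking a = 12/13: M21 - M12 = -240/169, M13 - M31 = 0, M32 - M23 = 0, giving b12 = 5/13, b13 = 0, b23 = 0, i.e. R = 12/13 + 5/13*e12.
Its e12 coefficient is already positive.
Answer: 12/13 + 5/13*e12. Recall the cover is two-to-one: with M of trace 407/169, both preimages act alike, and the stated e12 sign chooses the sheet.


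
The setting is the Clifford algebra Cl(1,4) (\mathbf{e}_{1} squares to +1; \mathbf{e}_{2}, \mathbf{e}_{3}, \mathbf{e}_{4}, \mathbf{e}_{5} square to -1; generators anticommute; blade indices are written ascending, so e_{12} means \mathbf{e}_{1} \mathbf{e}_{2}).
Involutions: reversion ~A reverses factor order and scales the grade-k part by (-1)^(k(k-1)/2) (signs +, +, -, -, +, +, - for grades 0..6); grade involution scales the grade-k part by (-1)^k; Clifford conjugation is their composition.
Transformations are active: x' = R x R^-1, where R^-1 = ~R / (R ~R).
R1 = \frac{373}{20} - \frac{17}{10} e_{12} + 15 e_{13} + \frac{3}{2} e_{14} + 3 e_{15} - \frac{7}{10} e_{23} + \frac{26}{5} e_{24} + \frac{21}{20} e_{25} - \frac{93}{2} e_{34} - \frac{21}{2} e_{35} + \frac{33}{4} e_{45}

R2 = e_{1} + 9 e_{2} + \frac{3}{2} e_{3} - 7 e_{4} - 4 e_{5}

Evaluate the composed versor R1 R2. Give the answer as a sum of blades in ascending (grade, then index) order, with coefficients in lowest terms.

Distribute over the terms of R2 (each basis-blade product reordered to ascending indices, repeated generators contracted through their squares):
R1 (e_{1}) = \frac{373}{20} e_{1} + \frac{17}{10} e_{2} - 15 e_{3} - \frac{3}{2} e_{4} - 3 e_{5} - \frac{7}{10} e_{123} + \frac{26}{5} e_{124} + \frac{21}{20} e_{125} - \frac{93}{2} e_{134} - \frac{21}{2} e_{135} + \frac{33}{4} e_{145}
R1 (9 e_{2}) = \frac{153}{10} e_{1} + \frac{3357}{20} e_{2} - \frac{63}{10} e_{3} + \frac{234}{5} e_{4} + \frac{189}{20} e_{5} - 135 e_{123} - \frac{27}{2} e_{124} - 27 e_{125} - \frac{837}{2} e_{234} - \frac{189}{2} e_{235} + \frac{297}{4} e_{245}
R1 (\frac{3}{2} e_{3}) = -\frac{45}{2} e_{1} + \frac{21}{20} e_{2} + \frac{1119}{40} e_{3} - \frac{279}{4} e_{4} - \frac{63}{4} e_{5} - \frac{51}{20} e_{123} - \frac{9}{4} e_{134} - \frac{9}{2} e_{135} - \frac{39}{5} e_{234} - \frac{63}{40} e_{235} + \frac{99}{8} e_{345}
R1 (-7 e_{4}) = \frac{21}{2} e_{1} + \frac{182}{5} e_{2} - \frac{651}{2} e_{3} - \frac{2611}{20} e_{4} - \frac{231}{4} e_{5} + \frac{119}{10} e_{124} - 105 e_{134} + 21 e_{145} + \frac{49}{10} e_{234} + \frac{147}{20} e_{245} - \frac{147}{2} e_{345}
R1 (-4 e_{5}) = 12 e_{1} + \frac{21}{5} e_{2} - 42 e_{3} + 33 e_{4} - \frac{373}{5} e_{5} + \frac{34}{5} e_{125} - 60 e_{135} - 6 e_{145} + \frac{14}{5} e_{235} - \frac{104}{5} e_{245} + 186 e_{345}
Summing the partial products and collecting blades:
Answer: \frac{679}{20} e_{1} + \frac{1056}{5} e_{2} - \frac{14433}{40} e_{3} - 122 e_{4} - \frac{2833}{20} e_{5} - \frac{553}{4} e_{123} + \frac{18}{5} e_{124} - \frac{383}{20} e_{125} - \frac{615}{4} e_{134} - 75 e_{135} + \frac{93}{4} e_{145} - \frac{2107}{5} e_{234} - \frac{3731}{40} e_{235} + \frac{304}{5} e_{245} + \frac{999}{8} e_{345}


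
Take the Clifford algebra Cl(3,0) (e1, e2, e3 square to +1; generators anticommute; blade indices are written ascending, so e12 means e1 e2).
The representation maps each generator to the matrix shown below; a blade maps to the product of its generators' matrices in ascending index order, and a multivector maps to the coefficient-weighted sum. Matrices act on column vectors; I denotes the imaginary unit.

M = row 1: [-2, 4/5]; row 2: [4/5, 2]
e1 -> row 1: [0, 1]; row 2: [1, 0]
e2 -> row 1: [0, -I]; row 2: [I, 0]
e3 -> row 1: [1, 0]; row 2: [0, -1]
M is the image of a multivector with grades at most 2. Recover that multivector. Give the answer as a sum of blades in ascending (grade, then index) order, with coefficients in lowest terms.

Method: 1, rho(e1), rho(e2), rho(e3) form a trace-orthogonal basis of the 2x2 complex matrices (tr(X Y) = 2 if X = Y, else 0), so M = m0*1 + m1*rho(e1) + m2*rho(e2) + m3*rho(e3) with m0 = tr(M)/2 = 0, m1 = tr(M rho(e1))/2 = 4/5, m2 = tr(M rho(e2))/2 = 0, m3 = tr(M rho(e3))/2 = -2.
Multiplying table entries, the bivector images are rho(e12) = I*rho(e3), rho(e13) = -I*rho(e2), rho(e23) = I*rho(e1); with real blade coefficients the real parts of m0..m3 are the coefficients of 1, e1, e2, e3 and the imaginary parts give the bivectors (e23: Im m1, e13: -Im m2, e12: Im m3).
Answer: 4/5*e1 - 2*e3


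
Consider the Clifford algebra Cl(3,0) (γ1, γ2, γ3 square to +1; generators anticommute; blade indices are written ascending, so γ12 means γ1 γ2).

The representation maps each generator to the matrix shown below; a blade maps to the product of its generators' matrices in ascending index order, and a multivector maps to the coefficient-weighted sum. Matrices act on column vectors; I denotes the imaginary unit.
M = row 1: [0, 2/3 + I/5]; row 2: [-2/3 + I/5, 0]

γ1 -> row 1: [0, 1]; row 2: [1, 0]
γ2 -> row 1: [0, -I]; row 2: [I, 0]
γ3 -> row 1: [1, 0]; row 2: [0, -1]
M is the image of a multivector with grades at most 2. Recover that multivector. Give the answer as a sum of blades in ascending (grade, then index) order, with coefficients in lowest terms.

Method: 1, rho(γ1), rho(γ2), rho(γ3) form a trace-orthogonal basis of the 2x2 complex matrices (tr(X Y) = 2 if X = Y, else 0), so M = m0*1 + m1*rho(γ1) + m2*rho(γ2) + m3*rho(γ3) with m0 = tr(M)/2 = 0, m1 = tr(M rho(γ1))/2 = I/5, m2 = tr(M rho(γ2))/2 = 2*I/3, m3 = tr(M rho(γ3))/2 = 0.
Multiplying table entries, the bivector images are rho(γ12) = I*rho(γ3), rho(γ13) = -I*rho(γ2), rho(γ23) = I*rho(γ1); with real blade coefficients the real parts of m0..m3 are the coefficients of 1, γ1, γ2, γ3 and the imaginary parts give the bivectors (γ23: Im m1, γ13: -Im m2, γ12: Im m3).
Answer: -2/3*γ13 + 1/5*γ23


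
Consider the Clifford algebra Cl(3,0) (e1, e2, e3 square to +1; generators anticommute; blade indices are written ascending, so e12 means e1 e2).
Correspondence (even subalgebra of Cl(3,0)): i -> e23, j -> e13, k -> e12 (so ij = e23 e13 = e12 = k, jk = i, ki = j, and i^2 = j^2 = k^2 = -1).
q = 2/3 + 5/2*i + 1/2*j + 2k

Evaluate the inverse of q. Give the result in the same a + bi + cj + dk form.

In blades: q = 2/3 + 2*e12 + 1/2*e13 + 5/2*e23.
With qbar = 2/3 - 2*e12 - 1/2*e13 - 5/2*e23 (scalar fixed, mapped units negated), q qbar = 197/18 (the sum of squared coefficients), so q^-1 = qbar / (197/18) = 12/197 - 36/197*e12 - 9/197*e13 - 45/197*e23; translating back:
Answer: 12/197 - 45/197*i - 9/197*j - 36/197*k


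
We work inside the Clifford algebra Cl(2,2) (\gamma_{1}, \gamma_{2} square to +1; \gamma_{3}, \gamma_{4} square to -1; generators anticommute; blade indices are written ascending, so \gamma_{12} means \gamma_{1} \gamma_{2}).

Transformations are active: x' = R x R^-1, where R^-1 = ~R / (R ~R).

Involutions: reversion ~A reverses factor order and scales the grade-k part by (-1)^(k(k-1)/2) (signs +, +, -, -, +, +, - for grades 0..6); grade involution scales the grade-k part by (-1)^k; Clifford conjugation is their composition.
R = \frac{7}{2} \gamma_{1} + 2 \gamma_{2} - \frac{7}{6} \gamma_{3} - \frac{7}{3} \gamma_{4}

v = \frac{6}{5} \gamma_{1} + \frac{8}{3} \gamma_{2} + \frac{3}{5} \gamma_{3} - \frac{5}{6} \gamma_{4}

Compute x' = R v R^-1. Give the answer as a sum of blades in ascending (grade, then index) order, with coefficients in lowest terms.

~R = \frac{7}{2} \gamma_{1} + 2 \gamma_{2} - \frac{7}{6} \gamma_{3} - \frac{7}{3} \gamma_{4}, and R ~R = \frac{85}{9}, so R^-1 = ~R / (\frac{85}{9}).
R v = \frac{373}{45} + \frac{104}{15} \gamma_{12} + \frac{7}{2} \gamma_{13} - \frac{7}{60} \gamma_{14} + \frac{194}{45} \gamma_{23} + \frac{41}{9} \gamma_{24} + \frac{427}{180} \gamma_{34}
Answer: \frac{2101}{425} \gamma_{1} + \frac{1076}{1275} \gamma_{2} - \frac{3376}{1275} \gamma_{3} - \frac{2773}{850} \gamma_{4}


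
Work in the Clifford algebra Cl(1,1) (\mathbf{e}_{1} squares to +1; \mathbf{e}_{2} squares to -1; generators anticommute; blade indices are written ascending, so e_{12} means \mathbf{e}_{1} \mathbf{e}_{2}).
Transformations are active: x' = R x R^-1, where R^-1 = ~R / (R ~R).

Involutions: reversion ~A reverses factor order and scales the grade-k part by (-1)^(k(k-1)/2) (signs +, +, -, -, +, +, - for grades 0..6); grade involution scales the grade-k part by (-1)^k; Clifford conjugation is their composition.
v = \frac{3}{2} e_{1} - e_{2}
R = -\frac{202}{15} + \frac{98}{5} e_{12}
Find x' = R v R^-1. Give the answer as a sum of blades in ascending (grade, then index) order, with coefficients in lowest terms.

~R = -\frac{202}{15} - \frac{98}{5} e_{12}, and R ~R = -\frac{45632}{225}, so R^-1 = ~R / (-\frac{45632}{225}).
R v = -\frac{3}{5} e_{1} - \frac{239}{15} e_{2}
Answer: -\frac{18021}{11408} e_{1} - \frac{12731}{11408} e_{2}


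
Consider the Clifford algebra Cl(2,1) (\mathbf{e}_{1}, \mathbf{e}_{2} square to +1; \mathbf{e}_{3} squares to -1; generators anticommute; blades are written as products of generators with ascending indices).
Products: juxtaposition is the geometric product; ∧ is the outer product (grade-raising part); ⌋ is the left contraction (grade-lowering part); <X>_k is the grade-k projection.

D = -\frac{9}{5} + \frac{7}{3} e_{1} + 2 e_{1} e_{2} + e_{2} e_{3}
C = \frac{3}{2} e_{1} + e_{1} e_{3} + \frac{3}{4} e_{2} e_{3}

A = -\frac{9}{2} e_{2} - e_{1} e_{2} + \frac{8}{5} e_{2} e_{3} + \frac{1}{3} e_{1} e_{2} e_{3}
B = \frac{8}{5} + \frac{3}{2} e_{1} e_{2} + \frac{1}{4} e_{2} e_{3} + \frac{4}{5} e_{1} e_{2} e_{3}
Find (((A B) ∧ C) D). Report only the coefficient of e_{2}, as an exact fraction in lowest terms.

step 1: \frac{13}{6} + \frac{1217}{150} e_{1} - \frac{36}{5} e_{2} - \frac{33}{40} e_{3} - \frac{8}{5} e_{1} e_{2} + \frac{19}{20} e_{1} e_{3} + \frac{64}{25} e_{2} e_{3} + \frac{8}{15} e_{1} e_{2} e_{3}
step 2: \frac{13}{4} e_{1} + \frac{54}{5} e_{1} e_{2} + \frac{817}{240} e_{1} e_{3} + \frac{13}{8} e_{2} e_{3} + \frac{137}{8} e_{1} e_{2} e_{3}
step 3: -\frac{1487}{120} + \frac{451}{40} e_{1} - \frac{187}{10} e_{2} - \frac{30379}{720} e_{3} - \frac{19243}{1200} e_{1} e_{2} + \frac{569}{400} e_{1} e_{3} + \frac{5261}{120} e_{2} e_{3} - \frac{1427}{60} e_{1} e_{2} e_{3}
Answer: -\frac{187}{10}


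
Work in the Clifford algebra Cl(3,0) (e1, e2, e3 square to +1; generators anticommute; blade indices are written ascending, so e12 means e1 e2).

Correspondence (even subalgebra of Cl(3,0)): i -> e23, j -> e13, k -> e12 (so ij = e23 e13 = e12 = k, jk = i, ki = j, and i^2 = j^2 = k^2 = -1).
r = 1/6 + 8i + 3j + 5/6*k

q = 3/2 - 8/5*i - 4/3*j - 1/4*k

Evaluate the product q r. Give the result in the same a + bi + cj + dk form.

In blades: q = 3/2 - 1/4*e12 - 4/3*e13 - 8/5*e23, r = 1/6 + 5/6*e12 + 3*e13 + 8*e23.
Distribute q over r term by term (generator squares from the signature, products reordered to ascending indices): (3/2)*r = 1/4 + 5/4*e12 + 9/2*e13 + 12*e23; (-1/4*e12)*r = 5/24 - 1/24*e12 - 2*e13 + 3/4*e23; (-4/3*e13)*r = 4 + 32/3*e12 - 2/9*e13 - 10/9*e23; (-8/5*e23)*r = 64/5 - 24/5*e12 + 4/3*e13 - 4/15*e23.
Sum: 2071/120 + 283/40*e12 + 65/18*e13 + 2047/180*e23; translating back through the correspondence:
Answer: 2071/120 + 2047/180*i + 65/18*j + 283/40*k


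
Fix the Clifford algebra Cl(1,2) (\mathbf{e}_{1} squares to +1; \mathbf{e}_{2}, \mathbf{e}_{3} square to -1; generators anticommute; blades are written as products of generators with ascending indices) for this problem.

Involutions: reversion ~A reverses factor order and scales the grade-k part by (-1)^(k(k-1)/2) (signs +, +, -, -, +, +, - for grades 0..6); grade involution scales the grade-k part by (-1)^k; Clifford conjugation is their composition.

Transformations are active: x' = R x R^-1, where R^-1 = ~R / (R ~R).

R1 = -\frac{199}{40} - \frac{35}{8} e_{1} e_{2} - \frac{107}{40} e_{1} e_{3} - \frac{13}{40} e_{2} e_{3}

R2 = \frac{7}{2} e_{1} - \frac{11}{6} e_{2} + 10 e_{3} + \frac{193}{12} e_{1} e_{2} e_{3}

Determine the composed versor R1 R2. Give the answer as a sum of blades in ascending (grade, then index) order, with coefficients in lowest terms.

Distribute over the terms of R1 (each basis-blade product reordered to ascending indices, repeated generators contracted through their squares):
(-\frac{199}{40}) R2 = -\frac{1393}{80} e_{1} + \frac{2189}{240} e_{2} - \frac{199}{4} e_{3} - \frac{38407}{480} e_{1} e_{2} e_{3}
(-\frac{35}{8} e_{1} e_{2}) R2 = -\frac{385}{48} e_{1} + \frac{245}{16} e_{2} - \frac{6755}{96} e_{3} - \frac{175}{4} e_{1} e_{2} e_{3}
(-\frac{107}{40} e_{1} e_{3}) R2 = \frac{107}{4} e_{1} + \frac{20651}{480} e_{2} + \frac{749}{80} e_{3} - \frac{1177}{240} e_{1} e_{2} e_{3}
(-\frac{13}{40} e_{2} e_{3}) R2 = \frac{2509}{480} e_{1} + \frac{13}{4} e_{2} + \frac{143}{240} e_{3} - \frac{91}{80} e_{1} e_{2} e_{3}
Summing the partial products and collecting blades:
Answer: \frac{1047}{160} e_{1} + \frac{11313}{160} e_{2} - \frac{3525}{32} e_{3} - \frac{20769}{160} e_{1} e_{2} e_{3}


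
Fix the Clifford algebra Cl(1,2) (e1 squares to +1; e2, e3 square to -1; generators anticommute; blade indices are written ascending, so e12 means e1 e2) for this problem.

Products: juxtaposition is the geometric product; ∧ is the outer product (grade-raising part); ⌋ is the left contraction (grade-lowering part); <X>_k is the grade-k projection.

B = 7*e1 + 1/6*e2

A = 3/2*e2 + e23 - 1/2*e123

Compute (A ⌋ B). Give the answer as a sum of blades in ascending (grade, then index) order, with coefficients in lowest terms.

step 1: -1/4
Answer: -1/4


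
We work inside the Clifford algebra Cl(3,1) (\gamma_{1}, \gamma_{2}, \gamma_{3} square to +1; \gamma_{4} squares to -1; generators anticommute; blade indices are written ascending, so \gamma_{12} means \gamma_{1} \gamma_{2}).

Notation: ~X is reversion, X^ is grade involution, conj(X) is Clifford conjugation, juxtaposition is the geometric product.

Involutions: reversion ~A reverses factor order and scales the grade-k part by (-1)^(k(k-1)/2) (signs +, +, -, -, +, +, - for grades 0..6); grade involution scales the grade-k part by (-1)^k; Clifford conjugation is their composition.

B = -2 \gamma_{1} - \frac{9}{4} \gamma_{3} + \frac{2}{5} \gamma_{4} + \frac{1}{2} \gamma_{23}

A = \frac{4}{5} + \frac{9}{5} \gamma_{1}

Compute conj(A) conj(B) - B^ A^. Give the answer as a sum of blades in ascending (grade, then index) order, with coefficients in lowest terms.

first term: -\frac{18}{5} + \frac{8}{5} \gamma_{1} + \frac{9}{5} \gamma_{3} - \frac{8}{25} \gamma_{4} - \frac{81}{20} \gamma_{13} + \frac{18}{25} \gamma_{14} - \frac{2}{5} \gamma_{23} + \frac{9}{10} \gamma_{123}
second term: -\frac{18}{5} + \frac{8}{5} \gamma_{1} + \frac{9}{5} \gamma_{3} - \frac{8}{25} \gamma_{4} + \frac{81}{20} \gamma_{13} - \frac{18}{25} \gamma_{14} + \frac{2}{5} \gamma_{23} - \frac{9}{10} \gamma_{123}
Answer: -\frac{81}{10} \gamma_{13} + \frac{36}{25} \gamma_{14} - \frac{4}{5} \gamma_{23} + \frac{9}{5} \gamma_{123}


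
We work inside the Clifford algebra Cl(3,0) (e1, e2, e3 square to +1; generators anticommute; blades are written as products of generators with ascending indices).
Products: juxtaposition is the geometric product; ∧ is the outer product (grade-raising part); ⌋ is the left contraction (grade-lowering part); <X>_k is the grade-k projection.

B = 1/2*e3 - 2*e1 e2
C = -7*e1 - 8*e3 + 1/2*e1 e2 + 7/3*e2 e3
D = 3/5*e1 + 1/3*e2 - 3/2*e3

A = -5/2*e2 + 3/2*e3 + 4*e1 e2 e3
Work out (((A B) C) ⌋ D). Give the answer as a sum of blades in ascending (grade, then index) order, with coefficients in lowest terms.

step 1: 3/4 - 5*e1 + 8*e3 + 2*e1 e2 - 5/4*e2 e3 - 3*e1 e2 e3
step 2: -325/12 + 7/4*e1 + 17/6*e2 - 9/2*e3 + 195/8*e1 e2 + 2431/24*e1 e3 + 91/4*e2 e3 - 179/12*e1 e2 e3
step 3: 787/90 - 65/4*e1 - 325/36*e2 + 325/8*e3
Answer: 787/90 - 65/4*e1 - 325/36*e2 + 325/8*e3


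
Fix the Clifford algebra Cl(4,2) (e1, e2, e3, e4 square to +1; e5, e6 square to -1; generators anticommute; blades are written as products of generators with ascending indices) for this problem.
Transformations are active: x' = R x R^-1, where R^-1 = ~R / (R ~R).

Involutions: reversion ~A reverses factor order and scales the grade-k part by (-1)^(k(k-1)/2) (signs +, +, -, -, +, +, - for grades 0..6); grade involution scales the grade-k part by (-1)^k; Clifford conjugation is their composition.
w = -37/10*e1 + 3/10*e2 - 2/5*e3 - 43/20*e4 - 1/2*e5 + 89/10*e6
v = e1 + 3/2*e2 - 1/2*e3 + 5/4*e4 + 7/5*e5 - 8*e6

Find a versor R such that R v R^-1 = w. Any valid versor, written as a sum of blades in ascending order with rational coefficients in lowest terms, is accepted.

Since q(v) = q(w) = -24359/400, the sum R = v + w = -27/10*e1 + 9/5*e2 - 9/10*e3 - 9/10*e4 + 9/10*e5 + 9/10*e6 does the job whenever invertible.
Answer: -27/10*e1 + 9/5*e2 - 9/10*e3 - 9/10*e4 + 9/10*e5 + 9/10*e6


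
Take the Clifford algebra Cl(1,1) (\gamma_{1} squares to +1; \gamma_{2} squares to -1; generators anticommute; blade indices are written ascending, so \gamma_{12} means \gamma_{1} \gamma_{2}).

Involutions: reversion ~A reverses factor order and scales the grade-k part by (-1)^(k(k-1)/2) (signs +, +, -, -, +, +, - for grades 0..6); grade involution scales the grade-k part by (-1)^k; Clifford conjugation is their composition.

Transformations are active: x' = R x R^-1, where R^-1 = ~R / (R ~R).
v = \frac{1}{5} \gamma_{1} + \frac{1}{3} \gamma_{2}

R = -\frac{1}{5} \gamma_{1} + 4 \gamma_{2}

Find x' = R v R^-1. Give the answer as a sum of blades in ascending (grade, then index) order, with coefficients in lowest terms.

~R = -\frac{1}{5} \gamma_{1} + 4 \gamma_{2}, and R ~R = -\frac{399}{25}, so R^-1 = ~R / (-\frac{399}{25}).
R v = -\frac{103}{75} - \frac{13}{15} \gamma_{12}
Answer: -\frac{1403}{5985} \gamma_{1} + \frac{425}{1197} \gamma_{2}


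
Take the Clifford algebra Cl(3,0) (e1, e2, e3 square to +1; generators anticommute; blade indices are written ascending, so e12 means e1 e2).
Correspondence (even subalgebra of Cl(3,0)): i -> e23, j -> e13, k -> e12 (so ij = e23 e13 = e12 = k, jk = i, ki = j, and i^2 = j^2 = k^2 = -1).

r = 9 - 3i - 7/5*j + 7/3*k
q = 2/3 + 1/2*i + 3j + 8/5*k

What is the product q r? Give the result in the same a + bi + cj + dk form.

In blades: q = 2/3 + 8/5*e12 + 3*e13 + 1/2*e23, r = 9 + 7/3*e12 - 7/5*e13 - 3*e23.
Distribute q over r term by term (generator squares from the signature, products reordered to ascending indices): (2/3)*r = 6 + 14/9*e12 - 14/15*e13 - 2*e23; (8/5*e12)*r = -56/15 + 72/5*e12 - 24/5*e13 + 56/25*e23; (3*e13)*r = 21/5 + 9*e12 + 27*e13 + 7*e23; (1/2*e23)*r = 3/2 - 7/10*e12 - 7/6*e13 + 9/2*e23.
Sum: 239/30 + 2183/90*e12 + 201/10*e13 + 587/50*e23; translating back through the correspondence:
Answer: 239/30 + 587/50*i + 201/10*j + 2183/90*k


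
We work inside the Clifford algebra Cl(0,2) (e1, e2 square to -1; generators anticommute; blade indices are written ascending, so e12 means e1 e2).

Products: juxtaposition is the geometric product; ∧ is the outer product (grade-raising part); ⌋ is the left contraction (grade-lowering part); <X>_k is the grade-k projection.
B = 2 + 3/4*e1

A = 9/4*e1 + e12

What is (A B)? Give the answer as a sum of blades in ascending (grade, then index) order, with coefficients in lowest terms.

step 1: -27/16 + 9/2*e1 + 3/4*e2 + 2*e12
Answer: -27/16 + 9/2*e1 + 3/4*e2 + 2*e12


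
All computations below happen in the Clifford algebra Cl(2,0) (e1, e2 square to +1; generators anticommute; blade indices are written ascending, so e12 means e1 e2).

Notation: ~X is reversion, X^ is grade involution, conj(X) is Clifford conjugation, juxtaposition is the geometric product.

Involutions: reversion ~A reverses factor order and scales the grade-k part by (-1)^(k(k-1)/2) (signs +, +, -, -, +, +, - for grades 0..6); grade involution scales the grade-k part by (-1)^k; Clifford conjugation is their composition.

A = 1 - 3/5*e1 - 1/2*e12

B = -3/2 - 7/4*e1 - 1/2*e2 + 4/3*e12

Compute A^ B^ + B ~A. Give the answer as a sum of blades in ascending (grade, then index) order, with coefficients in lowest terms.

first term: 13/60 + 3/5*e1 + 87/40*e2 + 143/60*e12
second term: -67/60 - 3/5*e1 - 23/40*e2 + 17/60*e12
Answer: -9/10 + 8/5*e2 + 8/3*e12


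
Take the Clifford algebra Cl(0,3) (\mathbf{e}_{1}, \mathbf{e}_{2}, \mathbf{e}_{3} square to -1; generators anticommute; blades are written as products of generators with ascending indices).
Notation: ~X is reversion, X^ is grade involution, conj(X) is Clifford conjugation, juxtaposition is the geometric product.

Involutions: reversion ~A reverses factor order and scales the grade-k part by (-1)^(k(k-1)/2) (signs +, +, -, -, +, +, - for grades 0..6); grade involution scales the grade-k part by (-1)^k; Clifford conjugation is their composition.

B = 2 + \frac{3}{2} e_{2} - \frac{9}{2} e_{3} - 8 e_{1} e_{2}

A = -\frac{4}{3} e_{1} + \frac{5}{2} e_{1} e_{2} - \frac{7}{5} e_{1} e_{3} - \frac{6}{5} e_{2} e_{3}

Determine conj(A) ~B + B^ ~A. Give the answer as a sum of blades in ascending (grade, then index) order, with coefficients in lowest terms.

first term: 20 + \frac{763}{60} e_{1} - \frac{79}{15} e_{2} + \frac{9}{5} e_{3} - 3 e_{1} e_{2} + \frac{32}{5} e_{1} e_{3} - \frac{44}{5} e_{2} e_{3} + \frac{183}{20} e_{1} e_{2} e_{3}
second term: -20 + \frac{443}{60} e_{1} + \frac{241}{15} e_{2} + \frac{9}{5} e_{3} - 7 e_{1} e_{2} + \frac{92}{5} e_{1} e_{3} - \frac{44}{5} e_{2} e_{3} - \frac{183}{20} e_{1} e_{2} e_{3}
Answer: \frac{201}{10} e_{1} + \frac{54}{5} e_{2} + \frac{18}{5} e_{3} - 10 e_{1} e_{2} + \frac{124}{5} e_{1} e_{3} - \frac{88}{5} e_{2} e_{3}


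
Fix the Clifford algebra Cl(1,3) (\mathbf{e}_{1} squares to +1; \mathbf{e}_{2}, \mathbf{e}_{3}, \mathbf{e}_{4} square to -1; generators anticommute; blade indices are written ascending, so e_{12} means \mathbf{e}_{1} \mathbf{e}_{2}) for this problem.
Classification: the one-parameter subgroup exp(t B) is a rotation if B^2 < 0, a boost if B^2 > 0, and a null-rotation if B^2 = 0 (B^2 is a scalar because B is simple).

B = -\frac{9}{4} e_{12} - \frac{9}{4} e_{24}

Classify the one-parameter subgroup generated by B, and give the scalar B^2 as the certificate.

B^2 term by term: the squares give (-\frac{9}{4})^2*(e_{12})^2 + (-\frac{9}{4})^2*(e_{24})^2 = \frac{81}{16}*(+1) + \frac{81}{16}*(-1) = 0 (each basis 2-blade squares to minus the product of its generators' squares); cross terms between blades sharing an index anticommute and cancel. So B^2 = 0.
Answer: null-rotation, certificate B^2 = 0. The scalar 0 is the complete invariant here: its sign names the subgroup type.


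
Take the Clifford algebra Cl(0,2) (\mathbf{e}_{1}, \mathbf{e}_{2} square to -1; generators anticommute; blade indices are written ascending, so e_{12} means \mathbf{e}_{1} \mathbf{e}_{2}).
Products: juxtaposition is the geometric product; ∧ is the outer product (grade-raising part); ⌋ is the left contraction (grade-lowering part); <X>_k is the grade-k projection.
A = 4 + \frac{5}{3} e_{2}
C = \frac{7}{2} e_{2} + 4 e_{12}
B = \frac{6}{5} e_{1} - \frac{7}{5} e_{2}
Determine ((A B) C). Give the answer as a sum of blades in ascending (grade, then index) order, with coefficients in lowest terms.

step 1: \frac{7}{3} + \frac{24}{5} e_{1} - \frac{28}{5} e_{2} - 2 e_{12}
step 2: \frac{138}{5} - \frac{77}{5} e_{1} - \frac{331}{30} e_{2} + \frac{392}{15} e_{12}
Answer: \frac{138}{5} - \frac{77}{5} e_{1} - \frac{331}{30} e_{2} + \frac{392}{15} e_{12}


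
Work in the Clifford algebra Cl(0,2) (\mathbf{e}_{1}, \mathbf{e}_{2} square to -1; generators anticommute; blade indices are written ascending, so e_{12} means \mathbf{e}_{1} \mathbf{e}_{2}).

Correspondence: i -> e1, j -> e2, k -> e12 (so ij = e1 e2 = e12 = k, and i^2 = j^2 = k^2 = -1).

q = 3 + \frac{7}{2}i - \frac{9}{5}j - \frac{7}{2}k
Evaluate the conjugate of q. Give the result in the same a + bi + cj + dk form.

In blades: q = 3 + \frac{7}{2} e_{1} - \frac{9}{5} e_{2} - \frac{7}{2} e_{12}.
Conjugation here is Clifford conjugation: the scalar is fixed and the grade-1 and grade-2 blades all flip sign, giving 3 - \frac{7}{2} e_{1} + \frac{9}{5} e_{2} + \frac{7}{2} e_{12}; translating back:
Answer: 3 - \frac{7}{2}i + \frac{9}{5}j + \frac{7}{2}k


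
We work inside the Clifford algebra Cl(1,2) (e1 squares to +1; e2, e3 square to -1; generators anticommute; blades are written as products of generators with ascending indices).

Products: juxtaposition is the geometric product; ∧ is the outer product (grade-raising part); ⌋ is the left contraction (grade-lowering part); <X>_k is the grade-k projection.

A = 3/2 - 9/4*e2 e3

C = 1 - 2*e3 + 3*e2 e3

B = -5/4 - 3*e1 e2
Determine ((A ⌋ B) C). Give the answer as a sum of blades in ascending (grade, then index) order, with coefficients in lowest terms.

step 1: -15/8 - 9/2*e1 e2
step 2: -15/8 + 15/4*e3 - 9/2*e1 e2 + 27/2*e1 e3 - 45/8*e2 e3 + 9*e1 e2 e3
Answer: -15/8 + 15/4*e3 - 9/2*e1 e2 + 27/2*e1 e3 - 45/8*e2 e3 + 9*e1 e2 e3


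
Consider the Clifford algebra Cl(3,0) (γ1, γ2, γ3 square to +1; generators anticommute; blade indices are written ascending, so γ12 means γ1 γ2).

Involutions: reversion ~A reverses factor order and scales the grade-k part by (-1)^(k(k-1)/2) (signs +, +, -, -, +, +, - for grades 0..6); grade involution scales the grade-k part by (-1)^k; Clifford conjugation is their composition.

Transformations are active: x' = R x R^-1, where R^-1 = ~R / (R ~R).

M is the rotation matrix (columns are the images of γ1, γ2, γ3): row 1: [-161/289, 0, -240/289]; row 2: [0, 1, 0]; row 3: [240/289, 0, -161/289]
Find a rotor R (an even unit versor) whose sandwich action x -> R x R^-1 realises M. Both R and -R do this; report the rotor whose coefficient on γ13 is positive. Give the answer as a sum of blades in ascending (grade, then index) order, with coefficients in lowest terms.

Method: write R = a + b12*γ12 + b13*γ13 + b23*γ23 with a^2 + b12^2 + b13^2 + b23^2 = 1 (so R^-1 = ~R). Expanding the columns R e_j ~R gives tr M = 4a^2 - 1 and, from the antisymmetric part, M21 - M12 = -4a*b12, M13 - M31 = 4a*b13, M32 - M23 = -4a*b23.
Here tr M = -33/289, so a^2 = (1 + tr M)/4 = 64/289 and a = ±8/17. Taking a = 8/17: M21 - M12 = 0, M13 - M31 = -480/289, M32 - M23 = 0, giving b12 = 0, b13 = -15/17, b23 = 0, i.e. R = 8/17 - 15/17*γ13.
Its γ13 coefficient is negative, so report the other preimage -R.
Answer: -8/17 + 15/17*γ13. Sheet selection: the two-to-one cover makes ±R indistinguishable at the matrix level (trace -33/289), so uniqueness comes from the required sign on γ13.


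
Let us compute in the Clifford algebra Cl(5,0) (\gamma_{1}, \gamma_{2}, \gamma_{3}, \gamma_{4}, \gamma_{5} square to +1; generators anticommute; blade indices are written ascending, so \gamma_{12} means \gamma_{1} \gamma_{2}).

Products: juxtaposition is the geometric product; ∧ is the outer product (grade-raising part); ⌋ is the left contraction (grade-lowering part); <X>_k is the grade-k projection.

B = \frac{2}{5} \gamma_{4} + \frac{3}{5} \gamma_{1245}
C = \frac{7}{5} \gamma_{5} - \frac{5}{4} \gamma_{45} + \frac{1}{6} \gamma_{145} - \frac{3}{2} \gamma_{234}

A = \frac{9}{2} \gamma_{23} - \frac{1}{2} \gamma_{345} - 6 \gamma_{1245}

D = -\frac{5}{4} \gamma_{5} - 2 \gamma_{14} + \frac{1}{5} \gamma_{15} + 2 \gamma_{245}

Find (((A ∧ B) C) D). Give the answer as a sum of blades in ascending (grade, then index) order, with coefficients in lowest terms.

step 1: \frac{9}{5} \gamma_{234}
step 2: \frac{27}{10} - \frac{9}{4} \gamma_{235} - \frac{3}{10} \gamma_{1235} + \frac{63}{25} \gamma_{2345}
step 3: \frac{126}{25} \gamma_{3} - \frac{27}{8} \gamma_{5} - \frac{27}{5} \gamma_{14} + \frac{27}{50} \gamma_{15} + \frac{1149}{400} \gamma_{23} + \frac{9}{2} \gamma_{34} + \frac{33}{40} \gamma_{123} + \frac{3}{5} \gamma_{134} - \frac{63}{20} \gamma_{234} + \frac{27}{5} \gamma_{245} + \frac{63}{125} \gamma_{1234} + \frac{126}{25} \gamma_{1235} + \frac{3}{5} \gamma_{2345} + \frac{9}{2} \gamma_{12345}
Answer: \frac{126}{25} \gamma_{3} - \frac{27}{8} \gamma_{5} - \frac{27}{5} \gamma_{14} + \frac{27}{50} \gamma_{15} + \frac{1149}{400} \gamma_{23} + \frac{9}{2} \gamma_{34} + \frac{33}{40} \gamma_{123} + \frac{3}{5} \gamma_{134} - \frac{63}{20} \gamma_{234} + \frac{27}{5} \gamma_{245} + \frac{63}{125} \gamma_{1234} + \frac{126}{25} \gamma_{1235} + \frac{3}{5} \gamma_{2345} + \frac{9}{2} \gamma_{12345}


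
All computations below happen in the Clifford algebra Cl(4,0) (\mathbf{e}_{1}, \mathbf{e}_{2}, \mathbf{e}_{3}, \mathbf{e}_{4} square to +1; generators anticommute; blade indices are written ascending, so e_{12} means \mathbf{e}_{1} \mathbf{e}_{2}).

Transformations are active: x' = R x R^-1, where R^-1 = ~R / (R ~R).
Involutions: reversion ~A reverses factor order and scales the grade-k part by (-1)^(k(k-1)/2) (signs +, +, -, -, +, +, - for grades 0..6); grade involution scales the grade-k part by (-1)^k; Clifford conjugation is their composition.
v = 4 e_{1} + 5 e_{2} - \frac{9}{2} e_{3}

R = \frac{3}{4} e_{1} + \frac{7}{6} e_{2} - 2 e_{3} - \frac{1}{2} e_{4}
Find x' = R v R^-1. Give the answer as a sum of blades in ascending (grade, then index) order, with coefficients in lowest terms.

~R = \frac{3}{4} e_{1} + \frac{7}{6} e_{2} - 2 e_{3} - \frac{1}{2} e_{4}, and R ~R = \frac{889}{144}, so R^-1 = ~R / (\frac{889}{144}).
R v = \frac{107}{6} - \frac{11}{12} e_{12} + \frac{37}{8} e_{13} + 2 e_{14} + \frac{19}{4} e_{23} + \frac{5}{2} e_{24} - \frac{9}{4} e_{34}
Answer: \frac{296}{889} e_{1} + \frac{221}{127} e_{2} - \frac{12543}{1778} e_{3} - \frac{2568}{889} e_{4}


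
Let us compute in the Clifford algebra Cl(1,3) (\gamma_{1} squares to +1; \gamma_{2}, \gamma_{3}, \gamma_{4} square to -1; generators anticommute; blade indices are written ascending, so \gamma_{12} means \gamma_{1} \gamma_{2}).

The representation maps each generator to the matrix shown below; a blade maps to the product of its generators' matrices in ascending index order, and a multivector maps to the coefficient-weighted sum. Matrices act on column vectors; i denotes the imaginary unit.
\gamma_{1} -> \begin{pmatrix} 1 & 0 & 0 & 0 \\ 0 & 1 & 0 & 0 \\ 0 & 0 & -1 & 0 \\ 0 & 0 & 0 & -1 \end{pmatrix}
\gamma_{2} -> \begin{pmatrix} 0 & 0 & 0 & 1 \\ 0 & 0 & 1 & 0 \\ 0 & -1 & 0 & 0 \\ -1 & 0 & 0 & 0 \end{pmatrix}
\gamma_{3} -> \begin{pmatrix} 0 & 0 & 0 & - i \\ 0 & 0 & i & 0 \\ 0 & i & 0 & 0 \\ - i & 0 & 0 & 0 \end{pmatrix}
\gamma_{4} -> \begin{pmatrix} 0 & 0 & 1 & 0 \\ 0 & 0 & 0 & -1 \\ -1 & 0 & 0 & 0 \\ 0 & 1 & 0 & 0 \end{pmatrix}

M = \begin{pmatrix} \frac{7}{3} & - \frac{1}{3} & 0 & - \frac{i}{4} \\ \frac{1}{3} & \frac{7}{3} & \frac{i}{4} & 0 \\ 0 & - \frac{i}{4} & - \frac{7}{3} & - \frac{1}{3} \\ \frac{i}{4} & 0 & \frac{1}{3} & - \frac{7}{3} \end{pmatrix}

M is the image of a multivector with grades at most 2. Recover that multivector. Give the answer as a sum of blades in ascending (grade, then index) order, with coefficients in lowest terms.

Method: the blade images are trace-orthogonal — tr(rho(e_A) rho(e_B)^-1) = 4 if A = B and 0 otherwise — and rho(e_A)^-1 = (e_A)^2 * rho(e_A) with (e_A)^2 = +1 or -1, so the coefficient of e_A in the preimage is (e_A)^2 * tr(M rho(e_A))/4.
Nonzero projections over blades of grade <= 2: \gamma_{1}: (\gamma_{1})^2 = +1, tr(M rho(\gamma_{1})) = \frac{28}{3}, coefficient \frac{7}{3}; \gamma_{13}: (\gamma_{13})^2 = +1, tr(M rho(\gamma_{13})) = 1, coefficient \frac{1}{4}; \gamma_{24}: (\gamma_{24})^2 = -1, tr(M rho(\gamma_{24})) = \frac{4}{3}, coefficient -\frac{1}{3}. Every other blade of grade <= 2 projects to 0.
Answer: \frac{7}{3} \gamma_{1} + \frac{1}{4} \gamma_{13} - \frac{1}{3} \gamma_{24}


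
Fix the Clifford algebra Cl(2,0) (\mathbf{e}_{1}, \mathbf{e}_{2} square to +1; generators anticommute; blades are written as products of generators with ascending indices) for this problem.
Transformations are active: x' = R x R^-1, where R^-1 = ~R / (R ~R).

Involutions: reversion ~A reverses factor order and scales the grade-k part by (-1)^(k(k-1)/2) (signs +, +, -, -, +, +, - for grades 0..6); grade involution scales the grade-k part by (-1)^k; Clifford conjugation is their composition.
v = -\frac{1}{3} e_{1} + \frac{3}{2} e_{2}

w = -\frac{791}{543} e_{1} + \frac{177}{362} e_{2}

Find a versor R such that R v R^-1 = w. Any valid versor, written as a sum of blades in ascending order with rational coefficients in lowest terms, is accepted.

Equal squares first: v^2 = w^2 = \frac{85}{36}. Then v + w = -\frac{324}{181} e_{1} + \frac{360}{181} e_{2} is a versor taking v to w, provided it is invertible.
Answer: -\frac{324}{181} e_{1} + \frac{360}{181} e_{2}


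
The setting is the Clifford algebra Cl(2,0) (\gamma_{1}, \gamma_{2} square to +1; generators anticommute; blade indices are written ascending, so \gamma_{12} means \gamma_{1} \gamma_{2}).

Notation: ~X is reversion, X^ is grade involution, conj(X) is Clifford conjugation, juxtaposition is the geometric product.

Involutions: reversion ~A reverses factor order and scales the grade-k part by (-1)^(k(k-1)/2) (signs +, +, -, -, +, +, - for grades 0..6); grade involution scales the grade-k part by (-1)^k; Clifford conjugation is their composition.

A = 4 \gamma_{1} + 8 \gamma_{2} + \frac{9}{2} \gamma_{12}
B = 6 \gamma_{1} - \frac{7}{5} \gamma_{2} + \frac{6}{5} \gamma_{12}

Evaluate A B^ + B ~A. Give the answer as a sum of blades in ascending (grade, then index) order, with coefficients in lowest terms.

first term: -\frac{91}{5} - \frac{33}{10} \gamma_{1} + \frac{159}{5} \gamma_{2} + \frac{268}{5} \gamma_{12}
second term: \frac{91}{5} + \frac{33}{10} \gamma_{1} - \frac{159}{5} \gamma_{2} + \frac{268}{5} \gamma_{12}
Answer: \frac{536}{5} \gamma_{12}


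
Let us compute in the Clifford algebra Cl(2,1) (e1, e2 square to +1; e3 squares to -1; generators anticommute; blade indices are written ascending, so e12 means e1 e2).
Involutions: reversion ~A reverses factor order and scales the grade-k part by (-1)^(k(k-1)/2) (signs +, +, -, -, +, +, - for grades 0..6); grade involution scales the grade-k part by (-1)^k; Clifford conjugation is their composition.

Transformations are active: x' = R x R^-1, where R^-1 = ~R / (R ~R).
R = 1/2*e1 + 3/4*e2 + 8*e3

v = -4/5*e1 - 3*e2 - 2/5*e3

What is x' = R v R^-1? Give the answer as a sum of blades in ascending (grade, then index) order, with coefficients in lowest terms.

~R = 1/2*e1 + 3/4*e2 + 8*e3, and R ~R = -1011/16, so R^-1 = ~R / (-1011/16).
R v = 11/20 - 9/10*e12 + 31/5*e13 + 237/10*e23
Answer: 800/1011*e1 + 5033/1685*e2 + 1318/5055*e3


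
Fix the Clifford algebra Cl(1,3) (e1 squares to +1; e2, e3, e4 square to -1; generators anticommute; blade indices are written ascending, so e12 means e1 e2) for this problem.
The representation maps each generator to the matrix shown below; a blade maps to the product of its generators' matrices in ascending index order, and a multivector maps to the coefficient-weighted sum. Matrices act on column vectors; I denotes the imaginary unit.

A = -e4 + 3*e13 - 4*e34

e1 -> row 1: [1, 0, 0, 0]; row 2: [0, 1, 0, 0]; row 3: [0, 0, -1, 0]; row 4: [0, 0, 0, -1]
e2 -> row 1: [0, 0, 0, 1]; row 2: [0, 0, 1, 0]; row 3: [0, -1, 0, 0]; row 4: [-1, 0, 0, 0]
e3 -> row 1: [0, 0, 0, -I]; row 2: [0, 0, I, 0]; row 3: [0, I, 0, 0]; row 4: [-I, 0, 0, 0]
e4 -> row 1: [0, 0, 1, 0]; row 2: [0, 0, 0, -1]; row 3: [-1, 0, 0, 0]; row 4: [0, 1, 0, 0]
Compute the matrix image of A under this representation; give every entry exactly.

Bivector images (products of the table entries): rho(e13) = rho(e1)rho(e3) = row 1: [0, 0, 0, -I]; row 2: [0, 0, I, 0]; row 3: [0, -I, 0, 0]; row 4: [I, 0, 0, 0]; rho(e34) = rho(e3)rho(e4) = row 1: [0, -I, 0, 0]; row 2: [-I, 0, 0, 0]; row 3: [0, 0, 0, -I]; row 4: [0, 0, -I, 0].
M = (-1)*rho(e4) + (3)*rho(e13) + (-4)*rho(e34), summed entrywise:
Answer: row 1: [0, 4*I, -1, -3*I]; row 2: [4*I, 0, 3*I, 1]; row 3: [1, -3*I, 0, 4*I]; row 4: [3*I, -1, 4*I, 0]


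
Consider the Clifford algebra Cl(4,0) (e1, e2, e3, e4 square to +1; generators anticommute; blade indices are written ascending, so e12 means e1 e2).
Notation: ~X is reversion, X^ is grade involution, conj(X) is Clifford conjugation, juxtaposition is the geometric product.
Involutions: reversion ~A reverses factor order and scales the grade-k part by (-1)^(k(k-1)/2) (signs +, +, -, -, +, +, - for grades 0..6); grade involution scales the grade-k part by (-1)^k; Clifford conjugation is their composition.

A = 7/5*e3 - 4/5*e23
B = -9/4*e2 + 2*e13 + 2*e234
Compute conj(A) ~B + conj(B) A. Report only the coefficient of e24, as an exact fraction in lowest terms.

first term: -14/5*e1 + 9/5*e3 + 8/5*e4 - 8/5*e12 - 63/20*e23 - 14/5*e24
second term: -14/5*e1 - 9/5*e3 + 8/5*e4 - 8/5*e12 + 63/20*e23 - 14/5*e24
Answer: -28/5
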